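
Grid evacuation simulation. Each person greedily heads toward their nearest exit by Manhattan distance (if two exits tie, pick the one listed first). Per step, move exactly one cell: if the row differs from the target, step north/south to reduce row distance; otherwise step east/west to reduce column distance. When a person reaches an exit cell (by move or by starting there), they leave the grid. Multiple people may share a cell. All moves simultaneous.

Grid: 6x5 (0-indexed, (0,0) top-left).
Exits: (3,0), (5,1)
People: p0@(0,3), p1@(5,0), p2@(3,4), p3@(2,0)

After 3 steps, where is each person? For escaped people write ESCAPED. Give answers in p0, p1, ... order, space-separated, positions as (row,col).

Step 1: p0:(0,3)->(1,3) | p1:(5,0)->(5,1)->EXIT | p2:(3,4)->(3,3) | p3:(2,0)->(3,0)->EXIT
Step 2: p0:(1,3)->(2,3) | p1:escaped | p2:(3,3)->(3,2) | p3:escaped
Step 3: p0:(2,3)->(3,3) | p1:escaped | p2:(3,2)->(3,1) | p3:escaped

(3,3) ESCAPED (3,1) ESCAPED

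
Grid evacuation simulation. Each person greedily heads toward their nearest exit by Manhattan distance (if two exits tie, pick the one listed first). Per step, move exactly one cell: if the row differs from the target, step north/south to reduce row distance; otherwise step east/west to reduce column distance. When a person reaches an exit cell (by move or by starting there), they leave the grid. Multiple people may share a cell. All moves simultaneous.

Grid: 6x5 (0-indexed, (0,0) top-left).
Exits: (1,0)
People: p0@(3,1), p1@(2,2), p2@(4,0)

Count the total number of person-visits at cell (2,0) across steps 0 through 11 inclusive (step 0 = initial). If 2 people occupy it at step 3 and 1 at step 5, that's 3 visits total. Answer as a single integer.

Answer: 1

Derivation:
Step 0: p0@(3,1) p1@(2,2) p2@(4,0) -> at (2,0): 0 [-], cum=0
Step 1: p0@(2,1) p1@(1,2) p2@(3,0) -> at (2,0): 0 [-], cum=0
Step 2: p0@(1,1) p1@(1,1) p2@(2,0) -> at (2,0): 1 [p2], cum=1
Step 3: p0@ESC p1@ESC p2@ESC -> at (2,0): 0 [-], cum=1
Total visits = 1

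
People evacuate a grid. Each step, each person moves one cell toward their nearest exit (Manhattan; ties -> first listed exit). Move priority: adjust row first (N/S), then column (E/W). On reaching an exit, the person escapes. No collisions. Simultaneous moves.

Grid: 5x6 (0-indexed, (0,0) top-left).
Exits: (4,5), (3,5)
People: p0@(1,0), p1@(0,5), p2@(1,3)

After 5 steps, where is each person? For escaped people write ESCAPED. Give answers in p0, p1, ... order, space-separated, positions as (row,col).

Step 1: p0:(1,0)->(2,0) | p1:(0,5)->(1,5) | p2:(1,3)->(2,3)
Step 2: p0:(2,0)->(3,0) | p1:(1,5)->(2,5) | p2:(2,3)->(3,3)
Step 3: p0:(3,0)->(3,1) | p1:(2,5)->(3,5)->EXIT | p2:(3,3)->(3,4)
Step 4: p0:(3,1)->(3,2) | p1:escaped | p2:(3,4)->(3,5)->EXIT
Step 5: p0:(3,2)->(3,3) | p1:escaped | p2:escaped

(3,3) ESCAPED ESCAPED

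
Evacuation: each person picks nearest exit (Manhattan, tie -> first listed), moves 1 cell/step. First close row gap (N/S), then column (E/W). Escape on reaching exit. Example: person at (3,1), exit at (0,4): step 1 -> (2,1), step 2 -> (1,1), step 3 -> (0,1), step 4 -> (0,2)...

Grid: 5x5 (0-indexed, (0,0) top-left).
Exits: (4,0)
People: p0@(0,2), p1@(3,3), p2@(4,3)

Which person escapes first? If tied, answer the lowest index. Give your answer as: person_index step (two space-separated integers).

Step 1: p0:(0,2)->(1,2) | p1:(3,3)->(4,3) | p2:(4,3)->(4,2)
Step 2: p0:(1,2)->(2,2) | p1:(4,3)->(4,2) | p2:(4,2)->(4,1)
Step 3: p0:(2,2)->(3,2) | p1:(4,2)->(4,1) | p2:(4,1)->(4,0)->EXIT
Step 4: p0:(3,2)->(4,2) | p1:(4,1)->(4,0)->EXIT | p2:escaped
Step 5: p0:(4,2)->(4,1) | p1:escaped | p2:escaped
Step 6: p0:(4,1)->(4,0)->EXIT | p1:escaped | p2:escaped
Exit steps: [6, 4, 3]
First to escape: p2 at step 3

Answer: 2 3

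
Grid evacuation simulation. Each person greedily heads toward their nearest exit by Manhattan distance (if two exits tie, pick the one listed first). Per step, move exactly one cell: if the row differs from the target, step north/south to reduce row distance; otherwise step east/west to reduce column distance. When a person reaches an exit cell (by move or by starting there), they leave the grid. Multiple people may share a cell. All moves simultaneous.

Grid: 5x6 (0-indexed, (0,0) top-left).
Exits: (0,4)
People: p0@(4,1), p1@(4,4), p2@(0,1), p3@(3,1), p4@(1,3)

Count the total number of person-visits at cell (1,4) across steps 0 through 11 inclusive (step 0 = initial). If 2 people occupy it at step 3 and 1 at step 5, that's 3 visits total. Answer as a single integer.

Step 0: p0@(4,1) p1@(4,4) p2@(0,1) p3@(3,1) p4@(1,3) -> at (1,4): 0 [-], cum=0
Step 1: p0@(3,1) p1@(3,4) p2@(0,2) p3@(2,1) p4@(0,3) -> at (1,4): 0 [-], cum=0
Step 2: p0@(2,1) p1@(2,4) p2@(0,3) p3@(1,1) p4@ESC -> at (1,4): 0 [-], cum=0
Step 3: p0@(1,1) p1@(1,4) p2@ESC p3@(0,1) p4@ESC -> at (1,4): 1 [p1], cum=1
Step 4: p0@(0,1) p1@ESC p2@ESC p3@(0,2) p4@ESC -> at (1,4): 0 [-], cum=1
Step 5: p0@(0,2) p1@ESC p2@ESC p3@(0,3) p4@ESC -> at (1,4): 0 [-], cum=1
Step 6: p0@(0,3) p1@ESC p2@ESC p3@ESC p4@ESC -> at (1,4): 0 [-], cum=1
Step 7: p0@ESC p1@ESC p2@ESC p3@ESC p4@ESC -> at (1,4): 0 [-], cum=1
Total visits = 1

Answer: 1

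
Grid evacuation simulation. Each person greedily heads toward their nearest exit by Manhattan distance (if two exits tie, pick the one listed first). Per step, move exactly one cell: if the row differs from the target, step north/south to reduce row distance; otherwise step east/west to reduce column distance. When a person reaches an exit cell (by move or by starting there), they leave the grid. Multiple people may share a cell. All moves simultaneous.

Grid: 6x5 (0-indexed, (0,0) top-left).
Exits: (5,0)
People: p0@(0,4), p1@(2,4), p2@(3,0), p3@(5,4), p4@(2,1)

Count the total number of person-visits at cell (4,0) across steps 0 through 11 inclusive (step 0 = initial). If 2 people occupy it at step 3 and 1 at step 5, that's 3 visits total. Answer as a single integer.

Answer: 1

Derivation:
Step 0: p0@(0,4) p1@(2,4) p2@(3,0) p3@(5,4) p4@(2,1) -> at (4,0): 0 [-], cum=0
Step 1: p0@(1,4) p1@(3,4) p2@(4,0) p3@(5,3) p4@(3,1) -> at (4,0): 1 [p2], cum=1
Step 2: p0@(2,4) p1@(4,4) p2@ESC p3@(5,2) p4@(4,1) -> at (4,0): 0 [-], cum=1
Step 3: p0@(3,4) p1@(5,4) p2@ESC p3@(5,1) p4@(5,1) -> at (4,0): 0 [-], cum=1
Step 4: p0@(4,4) p1@(5,3) p2@ESC p3@ESC p4@ESC -> at (4,0): 0 [-], cum=1
Step 5: p0@(5,4) p1@(5,2) p2@ESC p3@ESC p4@ESC -> at (4,0): 0 [-], cum=1
Step 6: p0@(5,3) p1@(5,1) p2@ESC p3@ESC p4@ESC -> at (4,0): 0 [-], cum=1
Step 7: p0@(5,2) p1@ESC p2@ESC p3@ESC p4@ESC -> at (4,0): 0 [-], cum=1
Step 8: p0@(5,1) p1@ESC p2@ESC p3@ESC p4@ESC -> at (4,0): 0 [-], cum=1
Step 9: p0@ESC p1@ESC p2@ESC p3@ESC p4@ESC -> at (4,0): 0 [-], cum=1
Total visits = 1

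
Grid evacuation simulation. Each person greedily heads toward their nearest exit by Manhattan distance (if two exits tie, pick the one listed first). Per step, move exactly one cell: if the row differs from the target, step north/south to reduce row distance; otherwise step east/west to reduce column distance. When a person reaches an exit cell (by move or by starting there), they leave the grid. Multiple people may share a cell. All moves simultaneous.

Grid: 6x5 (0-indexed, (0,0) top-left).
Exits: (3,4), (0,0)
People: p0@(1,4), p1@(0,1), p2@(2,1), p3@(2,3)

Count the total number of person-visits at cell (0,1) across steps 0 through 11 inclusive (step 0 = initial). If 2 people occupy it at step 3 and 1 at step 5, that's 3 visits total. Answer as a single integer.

Step 0: p0@(1,4) p1@(0,1) p2@(2,1) p3@(2,3) -> at (0,1): 1 [p1], cum=1
Step 1: p0@(2,4) p1@ESC p2@(1,1) p3@(3,3) -> at (0,1): 0 [-], cum=1
Step 2: p0@ESC p1@ESC p2@(0,1) p3@ESC -> at (0,1): 1 [p2], cum=2
Step 3: p0@ESC p1@ESC p2@ESC p3@ESC -> at (0,1): 0 [-], cum=2
Total visits = 2

Answer: 2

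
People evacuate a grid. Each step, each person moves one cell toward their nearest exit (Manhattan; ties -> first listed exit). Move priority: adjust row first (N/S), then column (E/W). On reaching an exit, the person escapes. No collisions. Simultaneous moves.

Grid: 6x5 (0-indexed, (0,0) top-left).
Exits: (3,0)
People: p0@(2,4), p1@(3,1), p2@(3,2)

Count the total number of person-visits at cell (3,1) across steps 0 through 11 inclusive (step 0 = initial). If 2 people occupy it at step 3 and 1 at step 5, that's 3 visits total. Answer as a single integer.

Step 0: p0@(2,4) p1@(3,1) p2@(3,2) -> at (3,1): 1 [p1], cum=1
Step 1: p0@(3,4) p1@ESC p2@(3,1) -> at (3,1): 1 [p2], cum=2
Step 2: p0@(3,3) p1@ESC p2@ESC -> at (3,1): 0 [-], cum=2
Step 3: p0@(3,2) p1@ESC p2@ESC -> at (3,1): 0 [-], cum=2
Step 4: p0@(3,1) p1@ESC p2@ESC -> at (3,1): 1 [p0], cum=3
Step 5: p0@ESC p1@ESC p2@ESC -> at (3,1): 0 [-], cum=3
Total visits = 3

Answer: 3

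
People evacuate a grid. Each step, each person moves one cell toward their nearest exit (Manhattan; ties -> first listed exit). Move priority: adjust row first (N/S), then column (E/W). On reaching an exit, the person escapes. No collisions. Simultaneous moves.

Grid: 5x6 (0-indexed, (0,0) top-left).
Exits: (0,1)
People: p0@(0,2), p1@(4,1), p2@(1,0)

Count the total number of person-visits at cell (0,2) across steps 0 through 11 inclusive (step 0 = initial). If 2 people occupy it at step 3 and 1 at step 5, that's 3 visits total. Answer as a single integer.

Answer: 1

Derivation:
Step 0: p0@(0,2) p1@(4,1) p2@(1,0) -> at (0,2): 1 [p0], cum=1
Step 1: p0@ESC p1@(3,1) p2@(0,0) -> at (0,2): 0 [-], cum=1
Step 2: p0@ESC p1@(2,1) p2@ESC -> at (0,2): 0 [-], cum=1
Step 3: p0@ESC p1@(1,1) p2@ESC -> at (0,2): 0 [-], cum=1
Step 4: p0@ESC p1@ESC p2@ESC -> at (0,2): 0 [-], cum=1
Total visits = 1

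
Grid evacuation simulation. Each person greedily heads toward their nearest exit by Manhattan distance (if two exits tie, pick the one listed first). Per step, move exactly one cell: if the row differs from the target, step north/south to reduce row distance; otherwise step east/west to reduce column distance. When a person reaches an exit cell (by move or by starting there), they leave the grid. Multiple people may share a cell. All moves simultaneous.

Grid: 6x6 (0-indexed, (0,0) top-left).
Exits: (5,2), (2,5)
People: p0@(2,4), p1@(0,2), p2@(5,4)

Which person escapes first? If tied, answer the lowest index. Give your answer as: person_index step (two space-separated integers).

Answer: 0 1

Derivation:
Step 1: p0:(2,4)->(2,5)->EXIT | p1:(0,2)->(1,2) | p2:(5,4)->(5,3)
Step 2: p0:escaped | p1:(1,2)->(2,2) | p2:(5,3)->(5,2)->EXIT
Step 3: p0:escaped | p1:(2,2)->(3,2) | p2:escaped
Step 4: p0:escaped | p1:(3,2)->(4,2) | p2:escaped
Step 5: p0:escaped | p1:(4,2)->(5,2)->EXIT | p2:escaped
Exit steps: [1, 5, 2]
First to escape: p0 at step 1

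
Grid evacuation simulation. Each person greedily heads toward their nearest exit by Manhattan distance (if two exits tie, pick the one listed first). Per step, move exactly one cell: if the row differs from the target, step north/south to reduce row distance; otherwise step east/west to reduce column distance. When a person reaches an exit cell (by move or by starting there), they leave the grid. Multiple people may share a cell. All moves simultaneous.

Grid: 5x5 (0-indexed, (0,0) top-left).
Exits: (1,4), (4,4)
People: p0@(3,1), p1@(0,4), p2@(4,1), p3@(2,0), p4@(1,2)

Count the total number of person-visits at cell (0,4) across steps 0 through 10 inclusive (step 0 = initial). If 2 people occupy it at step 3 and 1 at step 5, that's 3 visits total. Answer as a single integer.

Answer: 1

Derivation:
Step 0: p0@(3,1) p1@(0,4) p2@(4,1) p3@(2,0) p4@(1,2) -> at (0,4): 1 [p1], cum=1
Step 1: p0@(4,1) p1@ESC p2@(4,2) p3@(1,0) p4@(1,3) -> at (0,4): 0 [-], cum=1
Step 2: p0@(4,2) p1@ESC p2@(4,3) p3@(1,1) p4@ESC -> at (0,4): 0 [-], cum=1
Step 3: p0@(4,3) p1@ESC p2@ESC p3@(1,2) p4@ESC -> at (0,4): 0 [-], cum=1
Step 4: p0@ESC p1@ESC p2@ESC p3@(1,3) p4@ESC -> at (0,4): 0 [-], cum=1
Step 5: p0@ESC p1@ESC p2@ESC p3@ESC p4@ESC -> at (0,4): 0 [-], cum=1
Total visits = 1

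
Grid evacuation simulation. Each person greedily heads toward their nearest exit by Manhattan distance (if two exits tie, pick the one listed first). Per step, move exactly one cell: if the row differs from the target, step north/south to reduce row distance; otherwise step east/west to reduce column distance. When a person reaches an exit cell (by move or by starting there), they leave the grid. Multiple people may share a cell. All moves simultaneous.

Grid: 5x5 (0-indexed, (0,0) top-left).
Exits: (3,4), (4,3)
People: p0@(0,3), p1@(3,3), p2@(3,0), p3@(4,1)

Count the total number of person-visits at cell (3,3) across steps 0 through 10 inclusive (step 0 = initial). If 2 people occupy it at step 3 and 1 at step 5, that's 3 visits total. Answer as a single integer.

Answer: 3

Derivation:
Step 0: p0@(0,3) p1@(3,3) p2@(3,0) p3@(4,1) -> at (3,3): 1 [p1], cum=1
Step 1: p0@(1,3) p1@ESC p2@(3,1) p3@(4,2) -> at (3,3): 0 [-], cum=1
Step 2: p0@(2,3) p1@ESC p2@(3,2) p3@ESC -> at (3,3): 0 [-], cum=1
Step 3: p0@(3,3) p1@ESC p2@(3,3) p3@ESC -> at (3,3): 2 [p0,p2], cum=3
Step 4: p0@ESC p1@ESC p2@ESC p3@ESC -> at (3,3): 0 [-], cum=3
Total visits = 3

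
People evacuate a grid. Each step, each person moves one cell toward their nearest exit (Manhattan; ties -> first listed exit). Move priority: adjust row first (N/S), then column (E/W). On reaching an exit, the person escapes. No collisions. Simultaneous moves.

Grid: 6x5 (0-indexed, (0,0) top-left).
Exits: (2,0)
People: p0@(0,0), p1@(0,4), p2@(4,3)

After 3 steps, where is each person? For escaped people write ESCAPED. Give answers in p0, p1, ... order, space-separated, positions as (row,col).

Step 1: p0:(0,0)->(1,0) | p1:(0,4)->(1,4) | p2:(4,3)->(3,3)
Step 2: p0:(1,0)->(2,0)->EXIT | p1:(1,4)->(2,4) | p2:(3,3)->(2,3)
Step 3: p0:escaped | p1:(2,4)->(2,3) | p2:(2,3)->(2,2)

ESCAPED (2,3) (2,2)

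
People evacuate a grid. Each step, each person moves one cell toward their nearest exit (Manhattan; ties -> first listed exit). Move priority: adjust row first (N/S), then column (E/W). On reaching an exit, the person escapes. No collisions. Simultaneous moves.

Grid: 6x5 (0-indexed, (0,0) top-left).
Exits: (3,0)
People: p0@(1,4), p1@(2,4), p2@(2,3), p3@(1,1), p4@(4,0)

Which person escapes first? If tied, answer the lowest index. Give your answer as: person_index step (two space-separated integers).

Step 1: p0:(1,4)->(2,4) | p1:(2,4)->(3,4) | p2:(2,3)->(3,3) | p3:(1,1)->(2,1) | p4:(4,0)->(3,0)->EXIT
Step 2: p0:(2,4)->(3,4) | p1:(3,4)->(3,3) | p2:(3,3)->(3,2) | p3:(2,1)->(3,1) | p4:escaped
Step 3: p0:(3,4)->(3,3) | p1:(3,3)->(3,2) | p2:(3,2)->(3,1) | p3:(3,1)->(3,0)->EXIT | p4:escaped
Step 4: p0:(3,3)->(3,2) | p1:(3,2)->(3,1) | p2:(3,1)->(3,0)->EXIT | p3:escaped | p4:escaped
Step 5: p0:(3,2)->(3,1) | p1:(3,1)->(3,0)->EXIT | p2:escaped | p3:escaped | p4:escaped
Step 6: p0:(3,1)->(3,0)->EXIT | p1:escaped | p2:escaped | p3:escaped | p4:escaped
Exit steps: [6, 5, 4, 3, 1]
First to escape: p4 at step 1

Answer: 4 1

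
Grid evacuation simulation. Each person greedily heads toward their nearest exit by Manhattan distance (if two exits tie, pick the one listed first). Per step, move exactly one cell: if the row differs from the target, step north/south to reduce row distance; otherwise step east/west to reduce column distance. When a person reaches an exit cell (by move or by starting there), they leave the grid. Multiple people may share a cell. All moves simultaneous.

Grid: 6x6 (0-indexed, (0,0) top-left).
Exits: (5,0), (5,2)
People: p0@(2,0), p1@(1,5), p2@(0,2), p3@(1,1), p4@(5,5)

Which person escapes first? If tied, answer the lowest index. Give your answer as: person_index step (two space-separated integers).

Answer: 0 3

Derivation:
Step 1: p0:(2,0)->(3,0) | p1:(1,5)->(2,5) | p2:(0,2)->(1,2) | p3:(1,1)->(2,1) | p4:(5,5)->(5,4)
Step 2: p0:(3,0)->(4,0) | p1:(2,5)->(3,5) | p2:(1,2)->(2,2) | p3:(2,1)->(3,1) | p4:(5,4)->(5,3)
Step 3: p0:(4,0)->(5,0)->EXIT | p1:(3,5)->(4,5) | p2:(2,2)->(3,2) | p3:(3,1)->(4,1) | p4:(5,3)->(5,2)->EXIT
Step 4: p0:escaped | p1:(4,5)->(5,5) | p2:(3,2)->(4,2) | p3:(4,1)->(5,1) | p4:escaped
Step 5: p0:escaped | p1:(5,5)->(5,4) | p2:(4,2)->(5,2)->EXIT | p3:(5,1)->(5,0)->EXIT | p4:escaped
Step 6: p0:escaped | p1:(5,4)->(5,3) | p2:escaped | p3:escaped | p4:escaped
Step 7: p0:escaped | p1:(5,3)->(5,2)->EXIT | p2:escaped | p3:escaped | p4:escaped
Exit steps: [3, 7, 5, 5, 3]
First to escape: p0 at step 3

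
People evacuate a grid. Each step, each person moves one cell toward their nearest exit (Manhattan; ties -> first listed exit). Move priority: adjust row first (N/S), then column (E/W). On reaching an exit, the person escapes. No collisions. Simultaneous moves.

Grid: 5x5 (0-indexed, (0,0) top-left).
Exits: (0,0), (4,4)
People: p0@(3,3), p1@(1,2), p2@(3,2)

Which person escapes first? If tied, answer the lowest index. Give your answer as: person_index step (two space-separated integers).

Step 1: p0:(3,3)->(4,3) | p1:(1,2)->(0,2) | p2:(3,2)->(4,2)
Step 2: p0:(4,3)->(4,4)->EXIT | p1:(0,2)->(0,1) | p2:(4,2)->(4,3)
Step 3: p0:escaped | p1:(0,1)->(0,0)->EXIT | p2:(4,3)->(4,4)->EXIT
Exit steps: [2, 3, 3]
First to escape: p0 at step 2

Answer: 0 2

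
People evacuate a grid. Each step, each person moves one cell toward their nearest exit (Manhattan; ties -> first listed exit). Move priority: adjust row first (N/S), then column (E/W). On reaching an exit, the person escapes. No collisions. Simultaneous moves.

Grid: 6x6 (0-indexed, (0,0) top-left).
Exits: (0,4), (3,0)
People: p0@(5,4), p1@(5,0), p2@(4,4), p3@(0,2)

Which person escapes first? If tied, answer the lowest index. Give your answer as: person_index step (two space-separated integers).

Step 1: p0:(5,4)->(4,4) | p1:(5,0)->(4,0) | p2:(4,4)->(3,4) | p3:(0,2)->(0,3)
Step 2: p0:(4,4)->(3,4) | p1:(4,0)->(3,0)->EXIT | p2:(3,4)->(2,4) | p3:(0,3)->(0,4)->EXIT
Step 3: p0:(3,4)->(2,4) | p1:escaped | p2:(2,4)->(1,4) | p3:escaped
Step 4: p0:(2,4)->(1,4) | p1:escaped | p2:(1,4)->(0,4)->EXIT | p3:escaped
Step 5: p0:(1,4)->(0,4)->EXIT | p1:escaped | p2:escaped | p3:escaped
Exit steps: [5, 2, 4, 2]
First to escape: p1 at step 2

Answer: 1 2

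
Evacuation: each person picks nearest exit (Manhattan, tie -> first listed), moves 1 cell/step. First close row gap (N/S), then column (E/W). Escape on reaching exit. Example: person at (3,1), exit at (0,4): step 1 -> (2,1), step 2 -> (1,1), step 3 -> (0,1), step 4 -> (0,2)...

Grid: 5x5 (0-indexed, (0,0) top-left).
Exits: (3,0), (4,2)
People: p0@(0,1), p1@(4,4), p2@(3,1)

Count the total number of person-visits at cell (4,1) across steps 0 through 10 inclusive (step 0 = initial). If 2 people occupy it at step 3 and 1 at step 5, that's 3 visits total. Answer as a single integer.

Step 0: p0@(0,1) p1@(4,4) p2@(3,1) -> at (4,1): 0 [-], cum=0
Step 1: p0@(1,1) p1@(4,3) p2@ESC -> at (4,1): 0 [-], cum=0
Step 2: p0@(2,1) p1@ESC p2@ESC -> at (4,1): 0 [-], cum=0
Step 3: p0@(3,1) p1@ESC p2@ESC -> at (4,1): 0 [-], cum=0
Step 4: p0@ESC p1@ESC p2@ESC -> at (4,1): 0 [-], cum=0
Total visits = 0

Answer: 0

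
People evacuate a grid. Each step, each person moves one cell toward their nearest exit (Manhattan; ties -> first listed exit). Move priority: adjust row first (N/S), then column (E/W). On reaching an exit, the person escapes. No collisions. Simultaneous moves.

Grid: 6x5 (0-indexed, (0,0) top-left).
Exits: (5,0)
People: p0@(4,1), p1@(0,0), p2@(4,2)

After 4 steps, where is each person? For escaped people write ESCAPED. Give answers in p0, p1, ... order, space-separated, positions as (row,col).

Step 1: p0:(4,1)->(5,1) | p1:(0,0)->(1,0) | p2:(4,2)->(5,2)
Step 2: p0:(5,1)->(5,0)->EXIT | p1:(1,0)->(2,0) | p2:(5,2)->(5,1)
Step 3: p0:escaped | p1:(2,0)->(3,0) | p2:(5,1)->(5,0)->EXIT
Step 4: p0:escaped | p1:(3,0)->(4,0) | p2:escaped

ESCAPED (4,0) ESCAPED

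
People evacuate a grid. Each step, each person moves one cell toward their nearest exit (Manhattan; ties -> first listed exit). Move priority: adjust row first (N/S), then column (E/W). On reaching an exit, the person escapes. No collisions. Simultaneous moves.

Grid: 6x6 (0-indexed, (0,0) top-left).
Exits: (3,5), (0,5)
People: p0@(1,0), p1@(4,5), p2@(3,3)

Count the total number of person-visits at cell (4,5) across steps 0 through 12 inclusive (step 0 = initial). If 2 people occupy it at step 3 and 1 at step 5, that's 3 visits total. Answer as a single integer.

Step 0: p0@(1,0) p1@(4,5) p2@(3,3) -> at (4,5): 1 [p1], cum=1
Step 1: p0@(0,0) p1@ESC p2@(3,4) -> at (4,5): 0 [-], cum=1
Step 2: p0@(0,1) p1@ESC p2@ESC -> at (4,5): 0 [-], cum=1
Step 3: p0@(0,2) p1@ESC p2@ESC -> at (4,5): 0 [-], cum=1
Step 4: p0@(0,3) p1@ESC p2@ESC -> at (4,5): 0 [-], cum=1
Step 5: p0@(0,4) p1@ESC p2@ESC -> at (4,5): 0 [-], cum=1
Step 6: p0@ESC p1@ESC p2@ESC -> at (4,5): 0 [-], cum=1
Total visits = 1

Answer: 1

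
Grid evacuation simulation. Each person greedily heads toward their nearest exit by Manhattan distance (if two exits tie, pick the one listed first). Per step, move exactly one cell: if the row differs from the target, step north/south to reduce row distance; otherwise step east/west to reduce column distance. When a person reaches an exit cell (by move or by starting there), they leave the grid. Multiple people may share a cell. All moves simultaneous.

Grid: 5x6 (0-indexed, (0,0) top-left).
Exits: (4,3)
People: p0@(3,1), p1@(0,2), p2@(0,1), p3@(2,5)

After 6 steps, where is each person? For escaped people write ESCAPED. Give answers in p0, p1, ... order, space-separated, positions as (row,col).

Step 1: p0:(3,1)->(4,1) | p1:(0,2)->(1,2) | p2:(0,1)->(1,1) | p3:(2,5)->(3,5)
Step 2: p0:(4,1)->(4,2) | p1:(1,2)->(2,2) | p2:(1,1)->(2,1) | p3:(3,5)->(4,5)
Step 3: p0:(4,2)->(4,3)->EXIT | p1:(2,2)->(3,2) | p2:(2,1)->(3,1) | p3:(4,5)->(4,4)
Step 4: p0:escaped | p1:(3,2)->(4,2) | p2:(3,1)->(4,1) | p3:(4,4)->(4,3)->EXIT
Step 5: p0:escaped | p1:(4,2)->(4,3)->EXIT | p2:(4,1)->(4,2) | p3:escaped
Step 6: p0:escaped | p1:escaped | p2:(4,2)->(4,3)->EXIT | p3:escaped

ESCAPED ESCAPED ESCAPED ESCAPED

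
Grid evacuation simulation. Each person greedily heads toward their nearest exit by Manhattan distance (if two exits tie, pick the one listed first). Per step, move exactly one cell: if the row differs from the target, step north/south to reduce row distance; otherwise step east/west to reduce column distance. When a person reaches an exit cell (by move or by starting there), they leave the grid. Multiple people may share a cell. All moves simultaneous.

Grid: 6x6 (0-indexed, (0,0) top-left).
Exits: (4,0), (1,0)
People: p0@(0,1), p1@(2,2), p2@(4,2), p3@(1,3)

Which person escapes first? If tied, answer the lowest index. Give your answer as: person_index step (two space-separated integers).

Answer: 0 2

Derivation:
Step 1: p0:(0,1)->(1,1) | p1:(2,2)->(1,2) | p2:(4,2)->(4,1) | p3:(1,3)->(1,2)
Step 2: p0:(1,1)->(1,0)->EXIT | p1:(1,2)->(1,1) | p2:(4,1)->(4,0)->EXIT | p3:(1,2)->(1,1)
Step 3: p0:escaped | p1:(1,1)->(1,0)->EXIT | p2:escaped | p3:(1,1)->(1,0)->EXIT
Exit steps: [2, 3, 2, 3]
First to escape: p0 at step 2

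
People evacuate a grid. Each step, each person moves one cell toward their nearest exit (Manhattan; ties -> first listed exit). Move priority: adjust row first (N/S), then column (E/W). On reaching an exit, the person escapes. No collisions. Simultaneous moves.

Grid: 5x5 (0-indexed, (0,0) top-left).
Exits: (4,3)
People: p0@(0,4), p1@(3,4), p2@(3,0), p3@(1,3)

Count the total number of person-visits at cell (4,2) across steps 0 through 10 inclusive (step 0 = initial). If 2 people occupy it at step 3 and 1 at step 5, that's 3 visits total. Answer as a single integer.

Step 0: p0@(0,4) p1@(3,4) p2@(3,0) p3@(1,3) -> at (4,2): 0 [-], cum=0
Step 1: p0@(1,4) p1@(4,4) p2@(4,0) p3@(2,3) -> at (4,2): 0 [-], cum=0
Step 2: p0@(2,4) p1@ESC p2@(4,1) p3@(3,3) -> at (4,2): 0 [-], cum=0
Step 3: p0@(3,4) p1@ESC p2@(4,2) p3@ESC -> at (4,2): 1 [p2], cum=1
Step 4: p0@(4,4) p1@ESC p2@ESC p3@ESC -> at (4,2): 0 [-], cum=1
Step 5: p0@ESC p1@ESC p2@ESC p3@ESC -> at (4,2): 0 [-], cum=1
Total visits = 1

Answer: 1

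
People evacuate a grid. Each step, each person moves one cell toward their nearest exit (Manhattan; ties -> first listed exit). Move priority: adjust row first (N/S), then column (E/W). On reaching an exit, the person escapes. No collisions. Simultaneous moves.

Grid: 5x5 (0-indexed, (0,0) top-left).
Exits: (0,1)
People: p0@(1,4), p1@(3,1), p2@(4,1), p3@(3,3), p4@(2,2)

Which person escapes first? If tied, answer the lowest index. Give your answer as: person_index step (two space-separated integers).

Step 1: p0:(1,4)->(0,4) | p1:(3,1)->(2,1) | p2:(4,1)->(3,1) | p3:(3,3)->(2,3) | p4:(2,2)->(1,2)
Step 2: p0:(0,4)->(0,3) | p1:(2,1)->(1,1) | p2:(3,1)->(2,1) | p3:(2,3)->(1,3) | p4:(1,2)->(0,2)
Step 3: p0:(0,3)->(0,2) | p1:(1,1)->(0,1)->EXIT | p2:(2,1)->(1,1) | p3:(1,3)->(0,3) | p4:(0,2)->(0,1)->EXIT
Step 4: p0:(0,2)->(0,1)->EXIT | p1:escaped | p2:(1,1)->(0,1)->EXIT | p3:(0,3)->(0,2) | p4:escaped
Step 5: p0:escaped | p1:escaped | p2:escaped | p3:(0,2)->(0,1)->EXIT | p4:escaped
Exit steps: [4, 3, 4, 5, 3]
First to escape: p1 at step 3

Answer: 1 3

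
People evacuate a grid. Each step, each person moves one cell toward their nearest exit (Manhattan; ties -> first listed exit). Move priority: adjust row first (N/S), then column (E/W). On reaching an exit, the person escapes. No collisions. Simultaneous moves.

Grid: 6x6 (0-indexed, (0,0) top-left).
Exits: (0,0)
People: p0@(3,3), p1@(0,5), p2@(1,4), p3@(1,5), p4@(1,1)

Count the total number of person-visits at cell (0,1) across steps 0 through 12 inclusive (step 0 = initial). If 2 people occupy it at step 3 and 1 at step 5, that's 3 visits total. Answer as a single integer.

Answer: 5

Derivation:
Step 0: p0@(3,3) p1@(0,5) p2@(1,4) p3@(1,5) p4@(1,1) -> at (0,1): 0 [-], cum=0
Step 1: p0@(2,3) p1@(0,4) p2@(0,4) p3@(0,5) p4@(0,1) -> at (0,1): 1 [p4], cum=1
Step 2: p0@(1,3) p1@(0,3) p2@(0,3) p3@(0,4) p4@ESC -> at (0,1): 0 [-], cum=1
Step 3: p0@(0,3) p1@(0,2) p2@(0,2) p3@(0,3) p4@ESC -> at (0,1): 0 [-], cum=1
Step 4: p0@(0,2) p1@(0,1) p2@(0,1) p3@(0,2) p4@ESC -> at (0,1): 2 [p1,p2], cum=3
Step 5: p0@(0,1) p1@ESC p2@ESC p3@(0,1) p4@ESC -> at (0,1): 2 [p0,p3], cum=5
Step 6: p0@ESC p1@ESC p2@ESC p3@ESC p4@ESC -> at (0,1): 0 [-], cum=5
Total visits = 5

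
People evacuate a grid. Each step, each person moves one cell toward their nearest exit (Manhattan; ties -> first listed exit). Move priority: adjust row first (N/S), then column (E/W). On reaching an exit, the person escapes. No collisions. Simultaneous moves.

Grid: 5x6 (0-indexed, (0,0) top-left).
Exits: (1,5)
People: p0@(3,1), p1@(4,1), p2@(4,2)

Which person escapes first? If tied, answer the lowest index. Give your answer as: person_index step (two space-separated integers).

Step 1: p0:(3,1)->(2,1) | p1:(4,1)->(3,1) | p2:(4,2)->(3,2)
Step 2: p0:(2,1)->(1,1) | p1:(3,1)->(2,1) | p2:(3,2)->(2,2)
Step 3: p0:(1,1)->(1,2) | p1:(2,1)->(1,1) | p2:(2,2)->(1,2)
Step 4: p0:(1,2)->(1,3) | p1:(1,1)->(1,2) | p2:(1,2)->(1,3)
Step 5: p0:(1,3)->(1,4) | p1:(1,2)->(1,3) | p2:(1,3)->(1,4)
Step 6: p0:(1,4)->(1,5)->EXIT | p1:(1,3)->(1,4) | p2:(1,4)->(1,5)->EXIT
Step 7: p0:escaped | p1:(1,4)->(1,5)->EXIT | p2:escaped
Exit steps: [6, 7, 6]
First to escape: p0 at step 6

Answer: 0 6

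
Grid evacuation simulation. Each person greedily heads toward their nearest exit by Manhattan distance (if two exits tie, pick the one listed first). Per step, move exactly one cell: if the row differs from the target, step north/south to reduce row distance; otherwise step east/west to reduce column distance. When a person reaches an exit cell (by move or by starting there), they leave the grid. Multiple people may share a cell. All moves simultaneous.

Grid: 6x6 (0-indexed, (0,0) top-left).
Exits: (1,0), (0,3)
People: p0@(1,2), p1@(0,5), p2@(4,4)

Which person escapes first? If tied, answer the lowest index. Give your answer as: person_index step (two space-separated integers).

Answer: 0 2

Derivation:
Step 1: p0:(1,2)->(1,1) | p1:(0,5)->(0,4) | p2:(4,4)->(3,4)
Step 2: p0:(1,1)->(1,0)->EXIT | p1:(0,4)->(0,3)->EXIT | p2:(3,4)->(2,4)
Step 3: p0:escaped | p1:escaped | p2:(2,4)->(1,4)
Step 4: p0:escaped | p1:escaped | p2:(1,4)->(0,4)
Step 5: p0:escaped | p1:escaped | p2:(0,4)->(0,3)->EXIT
Exit steps: [2, 2, 5]
First to escape: p0 at step 2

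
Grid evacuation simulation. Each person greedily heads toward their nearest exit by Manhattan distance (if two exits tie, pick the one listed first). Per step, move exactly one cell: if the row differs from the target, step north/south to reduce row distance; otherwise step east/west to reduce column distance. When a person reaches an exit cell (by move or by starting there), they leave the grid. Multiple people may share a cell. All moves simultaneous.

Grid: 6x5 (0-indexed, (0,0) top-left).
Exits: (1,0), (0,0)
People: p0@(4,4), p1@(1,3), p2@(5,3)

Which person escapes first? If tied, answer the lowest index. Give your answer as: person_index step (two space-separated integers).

Answer: 1 3

Derivation:
Step 1: p0:(4,4)->(3,4) | p1:(1,3)->(1,2) | p2:(5,3)->(4,3)
Step 2: p0:(3,4)->(2,4) | p1:(1,2)->(1,1) | p2:(4,3)->(3,3)
Step 3: p0:(2,4)->(1,4) | p1:(1,1)->(1,0)->EXIT | p2:(3,3)->(2,3)
Step 4: p0:(1,4)->(1,3) | p1:escaped | p2:(2,3)->(1,3)
Step 5: p0:(1,3)->(1,2) | p1:escaped | p2:(1,3)->(1,2)
Step 6: p0:(1,2)->(1,1) | p1:escaped | p2:(1,2)->(1,1)
Step 7: p0:(1,1)->(1,0)->EXIT | p1:escaped | p2:(1,1)->(1,0)->EXIT
Exit steps: [7, 3, 7]
First to escape: p1 at step 3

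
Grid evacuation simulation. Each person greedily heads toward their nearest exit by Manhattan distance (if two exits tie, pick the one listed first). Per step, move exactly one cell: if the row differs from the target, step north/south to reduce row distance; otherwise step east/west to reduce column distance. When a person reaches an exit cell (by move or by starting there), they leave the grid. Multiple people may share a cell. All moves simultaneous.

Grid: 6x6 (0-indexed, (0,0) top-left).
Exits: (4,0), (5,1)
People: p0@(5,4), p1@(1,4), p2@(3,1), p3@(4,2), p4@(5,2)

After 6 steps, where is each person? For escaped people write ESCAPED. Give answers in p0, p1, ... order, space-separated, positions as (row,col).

Step 1: p0:(5,4)->(5,3) | p1:(1,4)->(2,4) | p2:(3,1)->(4,1) | p3:(4,2)->(4,1) | p4:(5,2)->(5,1)->EXIT
Step 2: p0:(5,3)->(5,2) | p1:(2,4)->(3,4) | p2:(4,1)->(4,0)->EXIT | p3:(4,1)->(4,0)->EXIT | p4:escaped
Step 3: p0:(5,2)->(5,1)->EXIT | p1:(3,4)->(4,4) | p2:escaped | p3:escaped | p4:escaped
Step 4: p0:escaped | p1:(4,4)->(4,3) | p2:escaped | p3:escaped | p4:escaped
Step 5: p0:escaped | p1:(4,3)->(4,2) | p2:escaped | p3:escaped | p4:escaped
Step 6: p0:escaped | p1:(4,2)->(4,1) | p2:escaped | p3:escaped | p4:escaped

ESCAPED (4,1) ESCAPED ESCAPED ESCAPED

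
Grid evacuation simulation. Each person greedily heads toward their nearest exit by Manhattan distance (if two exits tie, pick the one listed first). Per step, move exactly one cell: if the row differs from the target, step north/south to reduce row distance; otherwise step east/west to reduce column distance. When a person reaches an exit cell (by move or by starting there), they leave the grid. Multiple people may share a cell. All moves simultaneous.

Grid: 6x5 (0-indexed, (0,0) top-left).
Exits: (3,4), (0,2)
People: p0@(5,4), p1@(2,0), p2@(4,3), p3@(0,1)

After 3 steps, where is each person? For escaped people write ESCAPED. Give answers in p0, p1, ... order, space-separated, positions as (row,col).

Step 1: p0:(5,4)->(4,4) | p1:(2,0)->(1,0) | p2:(4,3)->(3,3) | p3:(0,1)->(0,2)->EXIT
Step 2: p0:(4,4)->(3,4)->EXIT | p1:(1,0)->(0,0) | p2:(3,3)->(3,4)->EXIT | p3:escaped
Step 3: p0:escaped | p1:(0,0)->(0,1) | p2:escaped | p3:escaped

ESCAPED (0,1) ESCAPED ESCAPED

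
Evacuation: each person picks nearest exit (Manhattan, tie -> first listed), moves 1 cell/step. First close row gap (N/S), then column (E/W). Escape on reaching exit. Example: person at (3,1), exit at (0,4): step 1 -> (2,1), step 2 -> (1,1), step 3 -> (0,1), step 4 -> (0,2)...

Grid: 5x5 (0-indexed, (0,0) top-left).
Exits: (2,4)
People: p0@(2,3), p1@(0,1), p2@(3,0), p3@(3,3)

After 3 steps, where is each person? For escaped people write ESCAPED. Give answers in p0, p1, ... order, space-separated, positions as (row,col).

Step 1: p0:(2,3)->(2,4)->EXIT | p1:(0,1)->(1,1) | p2:(3,0)->(2,0) | p3:(3,3)->(2,3)
Step 2: p0:escaped | p1:(1,1)->(2,1) | p2:(2,0)->(2,1) | p3:(2,3)->(2,4)->EXIT
Step 3: p0:escaped | p1:(2,1)->(2,2) | p2:(2,1)->(2,2) | p3:escaped

ESCAPED (2,2) (2,2) ESCAPED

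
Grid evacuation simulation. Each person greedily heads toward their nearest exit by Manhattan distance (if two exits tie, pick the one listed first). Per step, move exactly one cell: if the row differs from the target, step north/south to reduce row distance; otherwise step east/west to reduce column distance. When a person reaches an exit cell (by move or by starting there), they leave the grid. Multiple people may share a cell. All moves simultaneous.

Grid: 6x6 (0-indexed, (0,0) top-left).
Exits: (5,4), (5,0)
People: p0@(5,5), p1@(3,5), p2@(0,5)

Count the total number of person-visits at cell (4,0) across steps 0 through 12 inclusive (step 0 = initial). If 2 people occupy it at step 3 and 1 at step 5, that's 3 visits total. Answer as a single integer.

Step 0: p0@(5,5) p1@(3,5) p2@(0,5) -> at (4,0): 0 [-], cum=0
Step 1: p0@ESC p1@(4,5) p2@(1,5) -> at (4,0): 0 [-], cum=0
Step 2: p0@ESC p1@(5,5) p2@(2,5) -> at (4,0): 0 [-], cum=0
Step 3: p0@ESC p1@ESC p2@(3,5) -> at (4,0): 0 [-], cum=0
Step 4: p0@ESC p1@ESC p2@(4,5) -> at (4,0): 0 [-], cum=0
Step 5: p0@ESC p1@ESC p2@(5,5) -> at (4,0): 0 [-], cum=0
Step 6: p0@ESC p1@ESC p2@ESC -> at (4,0): 0 [-], cum=0
Total visits = 0

Answer: 0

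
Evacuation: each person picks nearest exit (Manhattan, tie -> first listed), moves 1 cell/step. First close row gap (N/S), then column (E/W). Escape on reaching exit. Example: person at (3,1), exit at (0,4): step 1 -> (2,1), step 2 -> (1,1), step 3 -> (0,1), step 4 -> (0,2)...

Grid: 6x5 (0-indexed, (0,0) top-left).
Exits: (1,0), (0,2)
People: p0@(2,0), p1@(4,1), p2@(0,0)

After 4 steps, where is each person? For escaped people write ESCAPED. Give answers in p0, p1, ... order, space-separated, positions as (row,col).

Step 1: p0:(2,0)->(1,0)->EXIT | p1:(4,1)->(3,1) | p2:(0,0)->(1,0)->EXIT
Step 2: p0:escaped | p1:(3,1)->(2,1) | p2:escaped
Step 3: p0:escaped | p1:(2,1)->(1,1) | p2:escaped
Step 4: p0:escaped | p1:(1,1)->(1,0)->EXIT | p2:escaped

ESCAPED ESCAPED ESCAPED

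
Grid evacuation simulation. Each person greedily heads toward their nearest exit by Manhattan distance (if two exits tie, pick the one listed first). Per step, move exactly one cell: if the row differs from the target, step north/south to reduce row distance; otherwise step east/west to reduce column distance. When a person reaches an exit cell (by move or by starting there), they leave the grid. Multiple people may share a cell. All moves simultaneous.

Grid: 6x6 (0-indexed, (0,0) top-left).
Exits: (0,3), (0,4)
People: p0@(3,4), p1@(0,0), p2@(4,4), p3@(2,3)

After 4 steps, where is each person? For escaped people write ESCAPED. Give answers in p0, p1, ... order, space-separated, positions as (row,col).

Step 1: p0:(3,4)->(2,4) | p1:(0,0)->(0,1) | p2:(4,4)->(3,4) | p3:(2,3)->(1,3)
Step 2: p0:(2,4)->(1,4) | p1:(0,1)->(0,2) | p2:(3,4)->(2,4) | p3:(1,3)->(0,3)->EXIT
Step 3: p0:(1,4)->(0,4)->EXIT | p1:(0,2)->(0,3)->EXIT | p2:(2,4)->(1,4) | p3:escaped
Step 4: p0:escaped | p1:escaped | p2:(1,4)->(0,4)->EXIT | p3:escaped

ESCAPED ESCAPED ESCAPED ESCAPED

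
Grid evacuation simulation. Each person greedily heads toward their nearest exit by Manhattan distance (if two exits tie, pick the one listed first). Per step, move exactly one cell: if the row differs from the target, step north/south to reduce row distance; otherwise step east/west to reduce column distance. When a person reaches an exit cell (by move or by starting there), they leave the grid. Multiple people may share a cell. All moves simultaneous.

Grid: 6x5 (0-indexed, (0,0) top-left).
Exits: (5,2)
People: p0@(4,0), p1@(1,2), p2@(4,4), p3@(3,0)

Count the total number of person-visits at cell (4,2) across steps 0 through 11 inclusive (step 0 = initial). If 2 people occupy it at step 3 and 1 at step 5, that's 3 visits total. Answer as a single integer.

Step 0: p0@(4,0) p1@(1,2) p2@(4,4) p3@(3,0) -> at (4,2): 0 [-], cum=0
Step 1: p0@(5,0) p1@(2,2) p2@(5,4) p3@(4,0) -> at (4,2): 0 [-], cum=0
Step 2: p0@(5,1) p1@(3,2) p2@(5,3) p3@(5,0) -> at (4,2): 0 [-], cum=0
Step 3: p0@ESC p1@(4,2) p2@ESC p3@(5,1) -> at (4,2): 1 [p1], cum=1
Step 4: p0@ESC p1@ESC p2@ESC p3@ESC -> at (4,2): 0 [-], cum=1
Total visits = 1

Answer: 1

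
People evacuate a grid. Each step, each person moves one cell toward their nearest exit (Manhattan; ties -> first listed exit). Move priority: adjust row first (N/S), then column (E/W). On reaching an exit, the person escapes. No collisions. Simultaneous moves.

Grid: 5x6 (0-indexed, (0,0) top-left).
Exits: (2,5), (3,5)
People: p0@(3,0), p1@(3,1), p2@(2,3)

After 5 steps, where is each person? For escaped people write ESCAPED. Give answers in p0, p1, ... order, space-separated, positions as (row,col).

Step 1: p0:(3,0)->(3,1) | p1:(3,1)->(3,2) | p2:(2,3)->(2,4)
Step 2: p0:(3,1)->(3,2) | p1:(3,2)->(3,3) | p2:(2,4)->(2,5)->EXIT
Step 3: p0:(3,2)->(3,3) | p1:(3,3)->(3,4) | p2:escaped
Step 4: p0:(3,3)->(3,4) | p1:(3,4)->(3,5)->EXIT | p2:escaped
Step 5: p0:(3,4)->(3,5)->EXIT | p1:escaped | p2:escaped

ESCAPED ESCAPED ESCAPED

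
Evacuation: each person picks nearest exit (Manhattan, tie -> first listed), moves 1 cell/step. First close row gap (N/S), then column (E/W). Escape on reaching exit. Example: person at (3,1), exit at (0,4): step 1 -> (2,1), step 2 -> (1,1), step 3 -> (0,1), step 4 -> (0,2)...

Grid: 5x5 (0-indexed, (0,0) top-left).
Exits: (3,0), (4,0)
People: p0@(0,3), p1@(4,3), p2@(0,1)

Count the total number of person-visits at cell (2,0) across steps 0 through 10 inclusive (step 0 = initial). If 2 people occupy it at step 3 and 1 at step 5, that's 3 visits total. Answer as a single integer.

Step 0: p0@(0,3) p1@(4,3) p2@(0,1) -> at (2,0): 0 [-], cum=0
Step 1: p0@(1,3) p1@(4,2) p2@(1,1) -> at (2,0): 0 [-], cum=0
Step 2: p0@(2,3) p1@(4,1) p2@(2,1) -> at (2,0): 0 [-], cum=0
Step 3: p0@(3,3) p1@ESC p2@(3,1) -> at (2,0): 0 [-], cum=0
Step 4: p0@(3,2) p1@ESC p2@ESC -> at (2,0): 0 [-], cum=0
Step 5: p0@(3,1) p1@ESC p2@ESC -> at (2,0): 0 [-], cum=0
Step 6: p0@ESC p1@ESC p2@ESC -> at (2,0): 0 [-], cum=0
Total visits = 0

Answer: 0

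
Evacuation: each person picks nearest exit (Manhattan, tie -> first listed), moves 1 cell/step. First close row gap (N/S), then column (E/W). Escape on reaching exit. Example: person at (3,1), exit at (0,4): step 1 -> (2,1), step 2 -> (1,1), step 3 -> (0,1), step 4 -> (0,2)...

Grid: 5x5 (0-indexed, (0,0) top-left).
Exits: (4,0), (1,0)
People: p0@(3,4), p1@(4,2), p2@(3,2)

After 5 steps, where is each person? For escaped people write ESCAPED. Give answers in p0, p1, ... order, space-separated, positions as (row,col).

Step 1: p0:(3,4)->(4,4) | p1:(4,2)->(4,1) | p2:(3,2)->(4,2)
Step 2: p0:(4,4)->(4,3) | p1:(4,1)->(4,0)->EXIT | p2:(4,2)->(4,1)
Step 3: p0:(4,3)->(4,2) | p1:escaped | p2:(4,1)->(4,0)->EXIT
Step 4: p0:(4,2)->(4,1) | p1:escaped | p2:escaped
Step 5: p0:(4,1)->(4,0)->EXIT | p1:escaped | p2:escaped

ESCAPED ESCAPED ESCAPED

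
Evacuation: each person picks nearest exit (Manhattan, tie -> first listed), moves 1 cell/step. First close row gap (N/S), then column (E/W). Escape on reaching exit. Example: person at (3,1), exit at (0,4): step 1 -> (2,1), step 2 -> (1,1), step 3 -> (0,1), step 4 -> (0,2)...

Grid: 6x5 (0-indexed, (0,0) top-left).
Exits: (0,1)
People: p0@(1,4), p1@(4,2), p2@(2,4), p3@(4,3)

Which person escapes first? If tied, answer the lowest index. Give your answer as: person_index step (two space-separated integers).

Step 1: p0:(1,4)->(0,4) | p1:(4,2)->(3,2) | p2:(2,4)->(1,4) | p3:(4,3)->(3,3)
Step 2: p0:(0,4)->(0,3) | p1:(3,2)->(2,2) | p2:(1,4)->(0,4) | p3:(3,3)->(2,3)
Step 3: p0:(0,3)->(0,2) | p1:(2,2)->(1,2) | p2:(0,4)->(0,3) | p3:(2,3)->(1,3)
Step 4: p0:(0,2)->(0,1)->EXIT | p1:(1,2)->(0,2) | p2:(0,3)->(0,2) | p3:(1,3)->(0,3)
Step 5: p0:escaped | p1:(0,2)->(0,1)->EXIT | p2:(0,2)->(0,1)->EXIT | p3:(0,3)->(0,2)
Step 6: p0:escaped | p1:escaped | p2:escaped | p3:(0,2)->(0,1)->EXIT
Exit steps: [4, 5, 5, 6]
First to escape: p0 at step 4

Answer: 0 4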